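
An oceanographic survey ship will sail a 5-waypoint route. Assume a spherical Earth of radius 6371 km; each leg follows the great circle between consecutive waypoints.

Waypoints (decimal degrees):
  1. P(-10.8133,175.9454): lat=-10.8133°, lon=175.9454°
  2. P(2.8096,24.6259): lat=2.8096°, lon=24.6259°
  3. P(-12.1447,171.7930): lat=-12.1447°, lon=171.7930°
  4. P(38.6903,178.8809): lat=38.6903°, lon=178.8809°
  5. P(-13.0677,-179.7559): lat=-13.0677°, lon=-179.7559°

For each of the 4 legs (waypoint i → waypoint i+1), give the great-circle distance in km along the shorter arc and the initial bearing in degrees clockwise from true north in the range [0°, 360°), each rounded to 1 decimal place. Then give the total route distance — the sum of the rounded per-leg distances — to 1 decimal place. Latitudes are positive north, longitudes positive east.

Leg 1: dist=16728.8 km, bearing=256.4°
Leg 2: dist=16254.3 km, bearing=107.8°
Leg 3: dist=5700.4 km, bearing=7.1°
Leg 4: dist=5757.0 km, bearing=178.3°
Total: 44440.5 km

Leg 1: φ1=-0.1887277, φ2=0.0490368, Δφ=0.2377645, Δλ=-2.6410235 rad; a=sin²(Δφ/2)+cosφ1·cosφ2·sin²(Δλ/2)=0.9349460094; c=2·atan2(√a, √(1-a))=2.625779684; dist=6371·c=16728.842 ≈ 16728.8 km; running total=16728.8 km
Leg 1 bearing: y=sinΔλ·cosφ2=-0.47934804, x=cosφ1·sinφ2-sinφ1·cosφ2·cosΔλ=-0.11624685; θ=atan2(y, x)=-103.6317° <0 so +360° → 256.3683° ≈ 256.4°
Leg 2: φ1=0.0490368, φ2=-0.2119650, Δφ=-0.2610018, Δλ=2.5685504 rad; a=sin²(Δφ/2)+cosφ1·cosφ2·sin²(Δλ/2)=0.9153874222; c=2·atan2(√a, √(1-a))=2.551294650; dist=6371·c=16254.298 ≈ 16254.3 km; running total=32983.1 km
Leg 2 bearing: y=sinΔλ·cosφ2=0.53005623, x=cosφ1·sinφ2-sinφ1·cosφ2·cosΔλ=-0.16986332; θ=atan2(y, x)=107.7687° ≈ 107.8°
Leg 3: φ1=-0.2119650, φ2=0.6752731, Δφ=0.8872381, Δλ=0.1237072 rad; a=sin²(Δφ/2)+cosφ1·cosφ2·sin²(Δλ/2)=0.1871377743; c=2·atan2(√a, √(1-a))=0.894736408; dist=6371·c=5700.366 ≈ 5700.4 km; running total=38683.5 km
Leg 3 bearing: y=sinΔλ·cosφ2=0.09631186, x=cosφ1·sinφ2-sinφ1·cosφ2·cosΔλ=0.77407554; θ=atan2(y, x)=7.0924° ≈ 7.1°
Leg 4: φ1=0.6752731, φ2=-0.2280744, Δφ=-0.9033475, Δλ=-6.2593930 rad; a=sin²(Δφ/2)+cosφ1·cosφ2·sin²(Δλ/2)=0.1906154487; c=2·atan2(√a, √(1-a))=0.903621471; dist=6371·c=5756.972 ≈ 5757.0 km; running total=44440.5 km
Leg 4 bearing: y=sinΔλ·cosφ2=0.02317401, x=cosφ1·sinφ2-sinφ1·cosφ2·cosΔλ=-0.78523103; θ=atan2(y, x)=178.3096° ≈ 178.3°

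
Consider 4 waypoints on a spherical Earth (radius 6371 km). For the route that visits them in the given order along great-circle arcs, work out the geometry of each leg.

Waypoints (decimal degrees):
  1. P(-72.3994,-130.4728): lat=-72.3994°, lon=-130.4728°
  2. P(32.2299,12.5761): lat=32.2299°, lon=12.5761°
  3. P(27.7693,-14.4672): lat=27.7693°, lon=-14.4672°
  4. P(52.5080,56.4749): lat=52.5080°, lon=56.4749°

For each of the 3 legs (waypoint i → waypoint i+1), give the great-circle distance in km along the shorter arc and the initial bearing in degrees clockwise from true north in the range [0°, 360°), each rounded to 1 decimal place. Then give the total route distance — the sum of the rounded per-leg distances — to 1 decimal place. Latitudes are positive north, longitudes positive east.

Leg 1: dist=15062.5 km, bearing=133.5°
Leg 2: dist=2643.7 km, bearing=266.3°
Leg 3: dist=6331.4 km, bearing=43.3°
Total: 24037.6 km

Leg 1: φ1=-1.2636079, φ2=0.5625179, Δφ=1.8261258, Δλ=2.4966743 rad; a=sin²(Δφ/2)+cosφ1·cosφ2·sin²(Δλ/2)=0.8563821338; c=2·atan2(√a, √(1-a))=2.364227737; dist=6371·c=15062.495 ≈ 15062.5 km; running total=15062.5 km
Leg 1 bearing: y=sinΔλ·cosφ2=0.50850757, x=cosφ1·sinφ2-sinφ1·cosφ2·cosΔλ=-0.48310160; θ=atan2(y, x)=133.5323° ≈ 133.5°
Leg 2: φ1=0.5625179, φ2=0.4846657, Δφ=-0.0778522, Δλ=-0.4719946 rad; a=sin²(Δφ/2)+cosφ1·cosφ2·sin²(Δλ/2)=0.0424333198; c=2·atan2(√a, √(1-a))=0.414957735; dist=6371·c=2643.696 ≈ 2643.7 km; running total=17706.2 km
Leg 2 bearing: y=sinΔλ·cosφ2=-0.40230045, x=cosφ1·sinφ2-sinφ1·cosφ2·cosΔλ=-0.02617793; θ=atan2(y, x)=-93.7230° <0 so +360° → 266.2770° ≈ 266.3°
Leg 3: φ1=0.4846657, φ2=0.9164375, Δφ=0.4317718, Δλ=1.2381732 rad; a=sin²(Δφ/2)+cosφ1·cosφ2·sin²(Δλ/2)=0.2272384737; c=2·atan2(√a, √(1-a))=0.993783242; dist=6371·c=6331.393 ≈ 6331.4 km; running total=24037.6 km
Leg 3 bearing: y=sinΔλ·cosφ2=0.57528995, x=cosφ1·sinφ2-sinφ1·cosφ2·cosΔλ=0.60946375; θ=atan2(y, x)=43.3478° ≈ 43.3°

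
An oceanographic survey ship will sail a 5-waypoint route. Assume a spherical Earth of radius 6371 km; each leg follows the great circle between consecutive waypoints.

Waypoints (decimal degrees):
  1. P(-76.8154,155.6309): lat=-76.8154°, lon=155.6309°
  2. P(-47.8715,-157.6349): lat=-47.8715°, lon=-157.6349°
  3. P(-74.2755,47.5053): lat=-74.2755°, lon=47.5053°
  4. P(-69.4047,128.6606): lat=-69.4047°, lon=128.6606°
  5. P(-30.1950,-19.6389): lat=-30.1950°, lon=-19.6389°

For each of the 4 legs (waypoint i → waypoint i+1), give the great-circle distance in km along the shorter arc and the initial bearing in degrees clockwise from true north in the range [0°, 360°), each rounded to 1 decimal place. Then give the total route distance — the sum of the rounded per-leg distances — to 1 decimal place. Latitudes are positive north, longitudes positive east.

Leg 1: dist=3804.3 km, bearing=60.3°
Leg 2: dist=6302.5 km, bearing=187.9°
Leg 3: dist=2634.5 km, bearing=120.1°
Leg 4: dist=8645.8 km, bearing=207.7°
Total: 21387.1 km

Leg 1: φ1=-1.3406816, φ2=-0.8355153, Δφ=0.5051664, Δλ=-5.4675196 rad; a=sin²(Δφ/2)+cosφ1·cosφ2·sin²(Δλ/2)=0.0865213403; c=2·atan2(√a, √(1-a))=0.597121851; dist=6371·c=3804.263 ≈ 3804.3 km; running total=3804.3 km
Leg 1 bearing: y=sinΔλ·cosφ2=0.48846128, x=cosφ1·sinφ2-sinφ1·cosφ2·cosΔλ=0.27847292; θ=atan2(y, x)=60.3124° ≈ 60.3°
Leg 2: φ1=-0.8355153, φ2=-1.2963520, Δφ=-0.4608367, Δλ=3.5803719 rad; a=sin²(Δφ/2)+cosφ1·cosφ2·sin²(Δλ/2)=0.2253427778; c=2·atan2(√a, √(1-a))=0.989252730; dist=6371·c=6302.529 ≈ 6302.5 km; running total=10106.8 km
Leg 2 bearing: y=sinΔλ·cosφ2=-0.11513533, x=cosφ1·sinφ2-sinφ1·cosφ2·cosΔλ=-0.82764576; θ=atan2(y, x)=-172.0803° <0 so +360° → 187.9197° ≈ 187.9°
Leg 3: φ1=-1.2963520, φ2=-1.2113405, Δφ=0.0850115, Δλ=1.4164272 rad; a=sin²(Δφ/2)+cosφ1·cosφ2·sin²(Δλ/2)=0.0421429027; c=2·atan2(√a, √(1-a))=0.413514636; dist=6371·c=2634.502 ≈ 2634.5 km; running total=12741.3 km
Leg 3 bearing: y=sinΔλ·cosφ2=0.34758193, x=cosφ1·sinφ2-sinφ1·cosφ2·cosΔλ=-0.20162915; θ=atan2(y, x)=120.1176° ≈ 120.1°
Leg 4: φ1=-1.2113405, φ2=-0.5270022, Δφ=0.6843384, Δλ=-2.5883146 rad; a=sin²(Δφ/2)+cosφ1·cosφ2·sin²(Δλ/2)=0.3939380435; c=2·atan2(√a, √(1-a))=1.357048505; dist=6371·c=8645.756 ≈ 8645.8 km; running total=21387.1 km
Leg 4 bearing: y=sinΔλ·cosφ2=-0.45418139, x=cosφ1·sinφ2-sinφ1·cosφ2·cosΔλ=-0.86528765; θ=atan2(y, x)=-152.3054° <0 so +360° → 207.6946° ≈ 207.7°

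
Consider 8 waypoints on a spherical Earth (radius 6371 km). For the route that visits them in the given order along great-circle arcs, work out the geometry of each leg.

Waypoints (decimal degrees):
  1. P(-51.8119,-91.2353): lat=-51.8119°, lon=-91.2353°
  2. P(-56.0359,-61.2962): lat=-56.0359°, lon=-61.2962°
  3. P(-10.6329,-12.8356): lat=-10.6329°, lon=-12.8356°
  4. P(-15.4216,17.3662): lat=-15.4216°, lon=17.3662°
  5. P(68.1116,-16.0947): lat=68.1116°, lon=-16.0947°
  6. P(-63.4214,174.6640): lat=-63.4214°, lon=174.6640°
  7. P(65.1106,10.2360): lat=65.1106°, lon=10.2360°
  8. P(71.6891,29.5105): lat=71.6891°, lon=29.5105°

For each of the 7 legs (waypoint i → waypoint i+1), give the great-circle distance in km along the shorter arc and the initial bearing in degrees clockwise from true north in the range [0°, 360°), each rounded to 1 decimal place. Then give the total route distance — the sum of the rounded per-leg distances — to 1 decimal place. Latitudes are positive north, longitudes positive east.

Leg 1: φ1=-0.9042882, φ2=-0.9780110, Δφ=-0.0737227, Δλ=0.5225359 rad; a=sin²(Δφ/2)+cosφ1·cosφ2·sin²(Δλ/2)=0.0244036654; c=2·atan2(√a, √(1-a))=0.313718366; dist=6371·c=1998.700 ≈ 1998.7 km; running total=1998.7 km
Leg 1 bearing: y=sinΔλ·cosφ2=0.27882225, x=cosφ1·sinφ2-sinφ1·cosφ2·cosΔλ=-0.13225225; θ=atan2(y, x)=115.3761° ≈ 115.4°
Leg 2: φ1=-0.9780110, φ2=-0.1855791, Δφ=0.7924318, Δλ=0.8457970 rad; a=sin²(Δφ/2)+cosφ1·cosφ2·sin²(Δλ/2)=0.2414251678; c=2·atan2(√a, √(1-a))=1.027278980; dist=6371·c=6544.794 ≈ 6544.8 km; running total=8543.5 km
Leg 2 bearing: y=sinΔλ·cosφ2=0.73564781, x=cosφ1·sinφ2-sinφ1·cosφ2·cosΔλ=0.43746831; θ=atan2(y, x)=59.2613° ≈ 59.3°
Leg 3: φ1=-0.1855791, φ2=-0.2691577, Δφ=-0.0835786, Δλ=0.5271209 rad; a=sin²(Δφ/2)+cosφ1·cosφ2·sin²(Δλ/2)=0.0660487593; c=2·atan2(√a, √(1-a))=0.519832326; dist=6371·c=3311.852 ≈ 3311.9 km; running total=11855.4 km
Leg 3 bearing: y=sinΔλ·cosφ2=0.48493500, x=cosφ1·sinφ2-sinφ1·cosφ2·cosΔλ=-0.10762587; θ=atan2(y, x)=102.5133° ≈ 102.5°
Leg 4: φ1=-0.2691577, φ2=1.1887717, Δφ=1.4579294, Δλ=-0.5840029 rad; a=sin²(Δφ/2)+cosφ1·cosφ2·sin²(Δλ/2)=0.4734674556; c=2·atan2(√a, √(1-a))=1.517706302; dist=6371·c=9669.307 ≈ 9669.3 km; running total=21524.7 km
Leg 4 bearing: y=sinΔλ·cosφ2=-0.20554987, x=cosφ1·sinφ2-sinφ1·cosφ2·cosΔλ=0.97720691; θ=atan2(y, x)=-11.8787° <0 so +360° → 348.1213° ≈ 348.1°
Leg 5: φ1=1.1887717, φ2=-1.1069122, Δφ=-2.2956839, Δλ=3.3293674 rad; a=sin²(Δφ/2)+cosφ1·cosφ2·sin²(Δλ/2)=0.9968596934; c=2·atan2(√a, √(1-a))=3.029457033; dist=6371·c=19300.671 ≈ 19300.7 km; running total=40825.4 km
Leg 5 bearing: y=sinΔλ·cosφ2=-0.08352228, x=cosφ1·sinφ2-sinφ1·cosφ2·cosΔλ=0.07447019; θ=atan2(y, x)=-48.2791° <0 so +360° → 311.7209° ≈ 311.7°
Leg 6: φ1=-1.1069122, φ2=1.1363943, Δφ=2.2433066, Δλ=-2.8698100 rad; a=sin²(Δφ/2)+cosφ1·cosφ2·sin²(Δλ/2)=0.9963267084; c=2·atan2(√a, √(1-a))=3.020302949; dist=6371·c=19242.350 ≈ 19242.4 km; running total=60067.8 km
Leg 6 bearing: y=sinΔλ·cosφ2=-0.11298163, x=cosφ1·sinφ2-sinφ1·cosφ2·cosΔλ=0.04329370; θ=atan2(y, x)=-69.0336° <0 so +360° → 290.9664° ≈ 291.0°
Leg 7: φ1=1.1363943, φ2=1.2512108, Δφ=0.1148165, Δλ=0.3364035 rad; a=sin²(Δφ/2)+cosφ1·cosφ2·sin²(Δλ/2)=0.0069978390; c=2·atan2(√a, √(1-a))=0.167501922; dist=6371·c=1067.155 ≈ 1067.2 km; running total=61135.0 km
Leg 7 bearing: y=sinΔλ·cosφ2=0.10370674, x=cosφ1·sinφ2-sinφ1·cosφ2·cosΔλ=0.13053884; θ=atan2(y, x)=38.4654° ≈ 38.5°

Leg 1: dist=1998.7 km, bearing=115.4°
Leg 2: dist=6544.8 km, bearing=59.3°
Leg 3: dist=3311.9 km, bearing=102.5°
Leg 4: dist=9669.3 km, bearing=348.1°
Leg 5: dist=19300.7 km, bearing=311.7°
Leg 6: dist=19242.4 km, bearing=291.0°
Leg 7: dist=1067.2 km, bearing=38.5°
Total: 61135.0 km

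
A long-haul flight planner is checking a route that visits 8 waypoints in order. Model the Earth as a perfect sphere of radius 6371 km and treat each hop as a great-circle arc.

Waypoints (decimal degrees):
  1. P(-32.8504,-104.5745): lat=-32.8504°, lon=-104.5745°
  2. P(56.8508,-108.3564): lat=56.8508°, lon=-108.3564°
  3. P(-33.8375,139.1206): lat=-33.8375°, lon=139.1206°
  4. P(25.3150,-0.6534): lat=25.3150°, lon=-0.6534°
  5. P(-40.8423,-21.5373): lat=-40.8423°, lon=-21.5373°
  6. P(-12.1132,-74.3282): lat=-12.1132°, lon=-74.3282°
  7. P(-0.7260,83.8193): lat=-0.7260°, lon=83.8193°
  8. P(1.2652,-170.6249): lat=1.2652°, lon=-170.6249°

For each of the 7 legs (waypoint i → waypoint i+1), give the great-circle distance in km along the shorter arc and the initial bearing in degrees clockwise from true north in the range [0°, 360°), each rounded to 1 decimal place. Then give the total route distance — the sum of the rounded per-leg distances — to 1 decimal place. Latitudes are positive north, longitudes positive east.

Leg 1: φ1=-0.5733476, φ2=0.9922336, Δφ=1.5655813, Δλ=-0.0660066 rad; a=sin²(Δφ/2)+cosφ1·cosφ2·sin²(Δλ/2)=0.4978926720; c=2·atan2(√a, √(1-a))=1.566581658; dist=6371·c=9980.692 ≈ 9980.7 km; running total=9980.7 km
Leg 1 bearing: y=sinΔλ·cosφ2=-0.03606760, x=cosφ1·sinφ2-sinφ1·cosφ2·cosΔλ=0.99934046; θ=atan2(y, x)=-2.0670° <0 so +360° → 357.9330° ≈ 357.9°
Leg 2: φ1=0.9922336, φ2=-0.5905758, Δφ=-1.5828094, Δλ=4.3192885 rad; a=sin²(Δφ/2)+cosφ1·cosφ2·sin²(Δλ/2)=0.8200984862; c=2·atan2(√a, √(1-a))=2.265550969; dist=6371·c=14433.825 ≈ 14433.8 km; running total=24414.5 km
Leg 2 bearing: y=sinΔλ·cosφ2=-0.76726534, x=cosφ1·sinφ2-sinφ1·cosφ2·cosΔλ=-0.03810167; θ=atan2(y, x)=-92.8429° <0 so +360° → 267.1571° ≈ 267.2°
Leg 3: φ1=-0.5905758, φ2=0.4418301, Δφ=1.0324059, Δλ=-2.4395165 rad; a=sin²(Δφ/2)+cosφ1·cosφ2·sin²(Δλ/2)=0.9056912628; c=2·atan2(√a, √(1-a))=2.517309824; dist=6371·c=16037.781 ≈ 16037.8 km; running total=40452.3 km
Leg 3 bearing: y=sinΔλ·cosφ2=-0.58378805, x=cosφ1·sinφ2-sinφ1·cosφ2·cosΔλ=-0.02915316; θ=atan2(y, x)=-92.8589° <0 so +360° → 267.1411° ≈ 267.1°
Leg 4: φ1=0.4418301, φ2=-0.7128326, Δφ=-1.1546627, Δλ=-0.3644928 rad; a=sin²(Δφ/2)+cosφ1·cosφ2·sin²(Δλ/2)=0.3203498347; c=2·atan2(√a, √(1-a))=1.203278277; dist=6371·c=7666.086 ≈ 7666.1 km; running total=48118.4 km
Leg 4 bearing: y=sinΔλ·cosφ2=-0.26967813, x=cosφ1·sinφ2-sinφ1·cosφ2·cosΔλ=-0.89340751; θ=atan2(y, x)=-163.2034° <0 so +360° → 196.7966° ≈ 196.8°
Leg 5: φ1=-0.7128326, φ2=-0.2114152, Δφ=0.5014174, Δλ=-0.9213750 rad; a=sin²(Δφ/2)+cosφ1·cosφ2·sin²(Δλ/2)=0.2077349571; c=2·atan2(√a, √(1-a))=0.946495550; dist=6371·c=6030.123 ≈ 6030.1 km; running total=54148.5 km
Leg 5 bearing: y=sinΔλ·cosφ2=-0.77870122, x=cosφ1·sinφ2-sinφ1·cosφ2·cosΔλ=0.22792322; θ=atan2(y, x)=-73.6854° <0 so +360° → 286.3146° ≈ 286.3°
Leg 6: φ1=-0.2114152, φ2=-0.0126711, Δφ=0.1987441, Δλ=2.7601946 rad; a=sin²(Δφ/2)+cosφ1·cosφ2·sin²(Δλ/2)=0.9523740985; c=2·atan2(√a, √(1-a))=2.701584516; dist=6371·c=17211.795 ≈ 17211.8 km; running total=71360.3 km
Leg 6 bearing: y=sinΔλ·cosφ2=0.37218857, x=cosφ1·sinφ2-sinφ1·cosφ2·cosΔλ=-0.20713853; θ=atan2(y, x)=119.0978° ≈ 119.1°
Leg 7: φ1=-0.0126711, φ2=0.0220819, Δφ=0.0347530, Δλ=-4.4408891 rad; a=sin²(Δφ/2)+cosφ1·cosφ2·sin²(Δλ/2)=0.6341847955; c=2·atan2(√a, √(1-a))=1.842496462; dist=6371·c=11738.545 ≈ 11738.5 km; running total=83098.8 km
Leg 7 bearing: y=sinΔλ·cosφ2=0.96313487, x=cosφ1·sinφ2-sinφ1·cosφ2·cosΔλ=0.01868117; θ=atan2(y, x)=88.8888° ≈ 88.9°

Leg 1: dist=9980.7 km, bearing=357.9°
Leg 2: dist=14433.8 km, bearing=267.2°
Leg 3: dist=16037.8 km, bearing=267.1°
Leg 4: dist=7666.1 km, bearing=196.8°
Leg 5: dist=6030.1 km, bearing=286.3°
Leg 6: dist=17211.8 km, bearing=119.1°
Leg 7: dist=11738.5 km, bearing=88.9°
Total: 83098.8 km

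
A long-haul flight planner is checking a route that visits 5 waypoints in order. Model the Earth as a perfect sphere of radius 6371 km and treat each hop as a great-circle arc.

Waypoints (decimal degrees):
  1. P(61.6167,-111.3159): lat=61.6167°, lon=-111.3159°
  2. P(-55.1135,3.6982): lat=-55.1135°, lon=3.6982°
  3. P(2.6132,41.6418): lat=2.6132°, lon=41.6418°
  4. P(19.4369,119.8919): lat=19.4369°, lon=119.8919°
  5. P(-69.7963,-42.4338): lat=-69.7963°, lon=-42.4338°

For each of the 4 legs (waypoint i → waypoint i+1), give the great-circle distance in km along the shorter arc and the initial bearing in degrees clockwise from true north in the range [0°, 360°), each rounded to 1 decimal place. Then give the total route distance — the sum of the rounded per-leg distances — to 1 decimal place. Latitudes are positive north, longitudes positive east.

Leg 1: dist=16322.0 km, bearing=108.9°
Leg 2: dist=7293.8 km, bearing=42.4°
Leg 3: dist=8679.1 km, bearing=70.7°
Leg 4: dist=14289.2 km, bearing=187.7°
Total: 46584.1 km

Leg 1: φ1=1.0754143, φ2=-0.9619120, Δφ=-2.0373263, Δλ=2.0073747 rad; a=sin²(Δφ/2)+cosφ1·cosφ2·sin²(Δλ/2)=0.9183215433; c=2·atan2(√a, √(1-a))=2.561921986; dist=6371·c=16322.005 ≈ 16322.0 km; running total=16322.0 km
Leg 1 bearing: y=sinΔλ·cosφ2=0.51830561, x=cosφ1·sinφ2-sinφ1·cosφ2·cosΔλ=-0.17716558; θ=atan2(y, x)=108.8713° ≈ 108.9°
Leg 2: φ1=-0.9619120, φ2=0.0456089, Δφ=1.0075210, Δλ=0.6622408 rad; a=sin²(Δφ/2)+cosφ1·cosφ2·sin²(Δλ/2)=0.2934086375; c=2·atan2(√a, √(1-a))=1.144850013; dist=6371·c=7293.839 ≈ 7293.8 km; running total=23615.8 km
Leg 2 bearing: y=sinΔλ·cosφ2=0.61424606, x=cosφ1·sinφ2-sinφ1·cosφ2·cosΔλ=0.67229592; θ=atan2(y, x)=42.4165° ≈ 42.4°
Leg 3: φ1=0.0456089, φ2=0.3392379, Δφ=0.2936290, Δλ=1.3657219 rad; a=sin²(Δφ/2)+cosφ1·cosφ2·sin²(Δλ/2)=0.3964967194; c=2·atan2(√a, √(1-a))=1.362282077; dist=6371·c=8679.099 ≈ 8679.1 km; running total=32294.9 km
Leg 3 bearing: y=sinΔλ·cosφ2=0.92324858, x=cosφ1·sinφ2-sinφ1·cosφ2·cosΔλ=0.32366703; θ=atan2(y, x)=70.6807° ≈ 70.7°
Leg 4: φ1=0.3392379, φ2=-1.2181752, Δφ=-1.5574131, Δλ=-2.8331179 rad; a=sin²(Δφ/2)+cosφ1·cosφ2·sin²(Δλ/2)=0.8112985835; c=2·atan2(√a, √(1-a))=2.242853549; dist=6371·c=14289.220 ≈ 14289.2 km; running total=46584.1 km
Leg 4 bearing: y=sinΔλ·cosφ2=-0.10485291, x=cosφ1·sinφ2-sinφ1·cosφ2·cosΔλ=-0.77548606; θ=atan2(y, x)=-172.2998° <0 so +360° → 187.7002° ≈ 187.7°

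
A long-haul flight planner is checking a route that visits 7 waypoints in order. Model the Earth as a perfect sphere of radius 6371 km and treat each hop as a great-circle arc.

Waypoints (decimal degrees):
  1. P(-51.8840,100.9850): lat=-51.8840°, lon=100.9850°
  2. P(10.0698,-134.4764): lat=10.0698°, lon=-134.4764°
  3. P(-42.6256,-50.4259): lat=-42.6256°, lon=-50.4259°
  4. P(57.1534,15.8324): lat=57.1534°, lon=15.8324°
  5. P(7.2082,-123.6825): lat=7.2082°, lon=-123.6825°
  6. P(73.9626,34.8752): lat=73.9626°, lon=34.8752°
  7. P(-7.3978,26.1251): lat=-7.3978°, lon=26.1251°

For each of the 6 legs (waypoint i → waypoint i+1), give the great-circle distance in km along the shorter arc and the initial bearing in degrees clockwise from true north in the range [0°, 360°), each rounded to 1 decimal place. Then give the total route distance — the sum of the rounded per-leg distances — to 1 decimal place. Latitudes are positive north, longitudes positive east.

Leg 1: dist=13212.7 km, bearing=112.2°
Leg 2: dist=10283.6 km, bearing=132.9°
Leg 3: dist=12686.8 km, bearing=32.9°
Leg 4: dist=11974.5 km, bearing=317.5°
Leg 5: dist=10867.2 km, bearing=5.8°
Leg 6: dist=9067.4 km, bearing=188.8°
Total: 68092.2 km

Leg 1: φ1=-0.9055466, φ2=0.1757512, Δφ=1.0812978, Δλ=-4.1095767 rad; a=sin²(Δφ/2)+cosφ1·cosφ2·sin²(Δλ/2)=0.7410663968; c=2·atan2(√a, √(1-a))=2.073883836; dist=6371·c=13212.714 ≈ 13212.7 km; running total=13212.7 km
Leg 1 bearing: y=sinΔλ·cosφ2=0.81105503, x=cosφ1·sinφ2-sinφ1·cosφ2·cosΔλ=-0.33126683; θ=atan2(y, x)=112.2170° ≈ 112.2°
Leg 2: φ1=0.1757512, φ2=-0.7439571, Δφ=-0.9197082, Δλ=1.4669580 rad; a=sin²(Δφ/2)+cosφ1·cosφ2·sin²(Δλ/2)=0.5216580634; c=2·atan2(√a, √(1-a))=1.614126011; dist=6371·c=10283.597 ≈ 10283.6 km; running total=23496.3 km
Leg 2 bearing: y=sinΔλ·cosφ2=0.73183133, x=cosφ1·sinφ2-sinφ1·cosφ2·cosΔλ=-0.68010780; θ=atan2(y, x)=132.9020° ≈ 132.9°
Leg 3: φ1=-0.7439571, φ2=0.9975150, Δφ=1.7414721, Δλ=1.1564255 rad; a=sin²(Δφ/2)+cosφ1·cosφ2·sin²(Δλ/2)=0.7041291898; c=2·atan2(√a, √(1-a))=1.991341714; dist=6371·c=12686.838 ≈ 12686.8 km; running total=36183.1 km
Leg 3 bearing: y=sinΔλ·cosφ2=0.49648897, x=cosφ1·sinφ2-sinφ1·cosφ2·cosΔλ=0.76604425; θ=atan2(y, x)=32.9481° ≈ 32.9°
Leg 4: φ1=0.9975150, φ2=0.1258068, Δφ=-0.8717082, Δλ=-2.4349944 rad; a=sin²(Δφ/2)+cosφ1·cosφ2·sin²(Δλ/2)=0.6519270893; c=2·atan2(√a, √(1-a))=1.879531839; dist=6371·c=11974.497 ≈ 11974.5 km; running total=48157.6 km
Leg 4 bearing: y=sinΔλ·cosφ2=-0.64411909, x=cosφ1·sinφ2-sinφ1·cosφ2·cosΔλ=0.70198521; θ=atan2(y, x)=-42.5385° <0 so +360° → 317.4615° ≈ 317.5°
Leg 5: φ1=0.1258068, φ2=1.2908909, Δφ=1.1650841, Δλ=2.7673539 rad; a=sin²(Δφ/2)+cosφ1·cosφ2·sin²(Δλ/2)=0.5672596176; c=2·atan2(√a, √(1-a))=1.705724599; dist=6371·c=10867.171 ≈ 10867.2 km; running total=59024.8 km
Leg 5 bearing: y=sinΔλ·cosφ2=0.10099247, x=cosφ1·sinφ2-sinφ1·cosφ2·cosΔλ=0.98575103; θ=atan2(y, x)=5.8497° ≈ 5.8°
Leg 6: φ1=1.2908909, φ2=-0.1291160, Δφ=-1.4200069, Δλ=-0.1527181 rad; a=sin²(Δφ/2)+cosφ1·cosφ2·sin²(Δλ/2)=0.4264849632; c=2·atan2(√a, √(1-a))=1.423231287; dist=6371·c=9067.407 ≈ 9067.4 km; running total=68092.2 km
Leg 6 bearing: y=sinΔλ·cosφ2=-0.15085884, x=cosφ1·sinφ2-sinφ1·cosφ2·cosΔλ=-0.97756011; θ=atan2(y, x)=-171.2272° <0 so +360° → 188.7728° ≈ 188.8°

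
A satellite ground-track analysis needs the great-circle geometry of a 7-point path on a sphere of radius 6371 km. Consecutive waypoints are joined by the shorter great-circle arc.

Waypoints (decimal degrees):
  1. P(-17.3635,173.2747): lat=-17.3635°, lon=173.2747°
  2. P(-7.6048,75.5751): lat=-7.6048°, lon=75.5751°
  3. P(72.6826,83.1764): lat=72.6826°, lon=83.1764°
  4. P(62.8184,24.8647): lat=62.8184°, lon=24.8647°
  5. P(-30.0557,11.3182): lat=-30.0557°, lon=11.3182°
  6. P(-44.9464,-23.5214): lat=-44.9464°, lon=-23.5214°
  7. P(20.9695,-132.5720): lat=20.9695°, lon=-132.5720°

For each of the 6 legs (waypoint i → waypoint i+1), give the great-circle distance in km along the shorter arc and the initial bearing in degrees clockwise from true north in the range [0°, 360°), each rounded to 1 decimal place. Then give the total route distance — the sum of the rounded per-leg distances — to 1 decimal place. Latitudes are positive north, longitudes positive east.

Leg 1: dist=10564.2 km, bearing=260.4°
Leg 2: dist=8944.3 km, bearing=2.3°
Leg 3: dist=2554.8 km, bearing=275.2°
Leg 4: dist=10397.3 km, bearing=191.7°
Leg 5: dist=3453.9 km, bearing=231.6°
Leg 6: dist=13114.2 km, bearing=272.5°
Total: 49028.7 km

Leg 1: φ1=-0.3030502, φ2=-0.1327288, Δφ=0.1703214, Δλ=-1.7051797 rad; a=sin²(Δφ/2)+cosφ1·cosφ2·sin²(Δλ/2)=0.5436273826; c=2·atan2(√a, √(1-a))=1.658162191; dist=6371·c=10564.151 ≈ 10564.2 km; running total=10564.2 km
Leg 1 bearing: y=sinΔλ·cosφ2=-0.98226789, x=cosφ1·sinφ2-sinφ1·cosφ2·cosΔλ=-0.16594094; θ=atan2(y, x)=-99.5888° <0 so +360° → 260.4112° ≈ 260.4°
Leg 2: φ1=-0.1327288, φ2=1.2685507, Δφ=1.4012795, Δλ=0.1326677 rad; a=sin²(Δφ/2)+cosφ1·cosφ2·sin²(Δλ/2)=0.4169432841; c=2·atan2(√a, √(1-a))=1.403909304; dist=6371·c=8944.306 ≈ 8944.3 km; running total=19508.5 km
Leg 2 bearing: y=sinΔλ·cosφ2=0.03937477, x=cosφ1·sinφ2-sinφ1·cosφ2·cosΔλ=0.98532023; θ=atan2(y, x)=2.2884° ≈ 2.3°
Leg 3: φ1=1.2685507, φ2=1.0963879, Δφ=-0.1721628, Δλ=-1.0177312 rad; a=sin²(Δφ/2)+cosφ1·cosφ2·sin²(Δλ/2)=0.0396659891; c=2·atan2(√a, √(1-a))=0.401007925; dist=6371·c=2554.821 ≈ 2554.8 km; running total=22063.3 km
Leg 3 bearing: y=sinΔλ·cosφ2=-0.38870997, x=cosφ1·sinφ2-sinφ1·cosφ2·cosΔλ=0.03570650; θ=atan2(y, x)=-84.7516° <0 so +360° → 275.2484° ≈ 275.2°
Leg 4: φ1=1.0963879, φ2=-0.5245709, Δφ=-1.6209588, Δλ=-0.2364310 rad; a=sin²(Δφ/2)+cosφ1·cosφ2·sin²(Δλ/2)=0.5305705672; c=2·atan2(√a, √(1-a))=1.631975619; dist=6371·c=10397.317 ≈ 10397.3 km; running total=32460.6 km
Leg 4 bearing: y=sinΔλ·cosφ2=-0.20273903, x=cosφ1·sinφ2-sinφ1·cosφ2·cosΔλ=-0.97732218; θ=atan2(y, x)=-168.2806° <0 so +360° → 191.7194° ≈ 191.7°
Leg 5: φ1=-0.5245709, φ2=-0.7844627, Δφ=-0.2598917, Δλ=-0.6080657 rad; a=sin²(Δφ/2)+cosφ1·cosφ2·sin²(Δλ/2)=0.0716940401; c=2·atan2(√a, √(1-a))=0.542129432; dist=6371·c=3453.907 ≈ 3453.9 km; running total=35914.5 km
Leg 5 bearing: y=sinΔλ·cosφ2=-0.40433437, x=cosφ1·sinφ2-sinφ1·cosφ2·cosΔλ=-0.32051480; θ=atan2(y, x)=-128.4038° <0 so +360° → 231.5962° ≈ 231.6°
Leg 6: φ1=-0.7844627, φ2=0.3659868, Δφ=1.1504495, Δλ=-1.9032920 rad; a=sin²(Δφ/2)+cosφ1·cosφ2·sin²(Δλ/2)=0.7342668460; c=2·atan2(√a, √(1-a))=2.058426612; dist=6371·c=13114.236 ≈ 13114.2 km; running total=49028.7 km
Leg 6 bearing: y=sinΔλ·cosφ2=-0.88262906, x=cosφ1·sinφ2-sinφ1·cosφ2·cosΔλ=0.03797524; θ=atan2(y, x)=-87.5364° <0 so +360° → 272.4636° ≈ 272.5°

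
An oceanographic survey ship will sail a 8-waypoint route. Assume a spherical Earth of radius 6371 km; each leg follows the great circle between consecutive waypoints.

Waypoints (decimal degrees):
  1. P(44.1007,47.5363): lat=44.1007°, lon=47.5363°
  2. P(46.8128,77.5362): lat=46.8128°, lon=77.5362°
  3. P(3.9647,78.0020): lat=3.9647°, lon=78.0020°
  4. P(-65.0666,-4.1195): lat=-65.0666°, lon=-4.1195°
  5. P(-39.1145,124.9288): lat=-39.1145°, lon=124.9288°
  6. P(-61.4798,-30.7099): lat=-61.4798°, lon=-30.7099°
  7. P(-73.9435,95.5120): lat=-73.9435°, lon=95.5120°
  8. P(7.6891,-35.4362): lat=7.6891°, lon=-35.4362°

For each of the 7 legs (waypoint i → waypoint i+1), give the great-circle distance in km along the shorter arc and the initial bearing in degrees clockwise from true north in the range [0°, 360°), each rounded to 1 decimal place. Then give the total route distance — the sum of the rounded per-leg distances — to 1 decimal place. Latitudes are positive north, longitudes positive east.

Leg 1: φ1=0.7697024, φ2=0.8170375, Δφ=0.0473351, Δλ=0.5235970 rad; a=sin²(Δφ/2)+cosφ1·cosφ2·sin²(Δλ/2)=0.0334819801; c=2·atan2(√a, √(1-a))=0.368035222; dist=6371·c=2344.752 ≈ 2344.8 km; running total=2344.8 km
Leg 1 bearing: y=sinΔλ·cosφ2=0.34219108, x=cosφ1·sinφ2-sinφ1·cosφ2·cosΔλ=0.11112610; θ=atan2(y, x)=72.0089° ≈ 72.0°
Leg 2: φ1=0.8170375, φ2=0.0691971, Δφ=-0.7478404, Δλ=0.0081297 rad; a=sin²(Δφ/2)+cosφ1·cosφ2·sin²(Δλ/2)=0.1334316747; c=2·atan2(√a, √(1-a))=0.747873599; dist=6371·c=4764.703 ≈ 4764.7 km; running total=7109.5 km
Leg 2 bearing: y=sinΔλ·cosφ2=0.00811020, x=cosφ1·sinφ2-sinφ1·cosφ2·cosΔλ=-0.68003300; θ=atan2(y, x)=179.3167° ≈ 179.3°
Leg 3: φ1=0.0691971, φ2=-1.1356264, Δφ=-1.2048235, Δλ=-1.4332906 rad; a=sin²(Δφ/2)+cosφ1·cosφ2·sin²(Δλ/2)=0.5025254856; c=2·atan2(√a, √(1-a))=1.575847319; dist=6371·c=10039.723 ≈ 10039.7 km; running total=17149.2 km
Leg 3 bearing: y=sinΔλ·cosφ2=-0.41758533, x=cosφ1·sinφ2-sinφ1·cosφ2·cosΔλ=-0.90862367; θ=atan2(y, x)=-155.3174° <0 so +360° → 204.6826° ≈ 204.7°
Leg 4: φ1=-1.1356264, φ2=-0.6826768, Δφ=0.4529496, Δλ=2.2523177 rad; a=sin²(Δφ/2)+cosφ1·cosφ2·sin²(Δλ/2)=0.3169911994; c=2·atan2(√a, √(1-a))=1.196070278; dist=6371·c=7620.164 ≈ 7620.2 km; running total=24769.4 km
Leg 4 bearing: y=sinΔλ·cosφ2=0.60256544, x=cosφ1·sinφ2-sinφ1·cosφ2·cosΔλ=-0.70918686; θ=atan2(y, x)=139.6469° ≈ 139.6°
Leg 5: φ1=-0.6826768, φ2=-1.0730249, Δφ=-0.3903481, Δλ=-2.7164078 rad; a=sin²(Δφ/2)+cosφ1·cosφ2·sin²(Δλ/2)=0.3915807299; c=2·atan2(√a, √(1-a))=1.352221540; dist=6371·c=8615.003 ≈ 8615.0 km; running total=33384.4 km
Leg 5 bearing: y=sinΔλ·cosφ2=-0.19695064, x=cosφ1·sinφ2-sinφ1·cosφ2·cosΔλ=-0.95613362; θ=atan2(y, x)=-168.3606° <0 so +360° → 191.6394° ≈ 191.6°
Leg 6: φ1=-1.0730249, φ2=-1.2905575, Δφ=-0.2175326, Δλ=2.2029877 rad; a=sin²(Δφ/2)+cosφ1·cosφ2·sin²(Δλ/2)=0.1168321485; c=2·atan2(√a, √(1-a))=0.697678458; dist=6371·c=4444.909 ≈ 4444.9 km; running total=37829.3 km
Leg 6 bearing: y=sinΔλ·cosφ2=0.22313077, x=cosφ1·sinφ2-sinφ1·cosφ2·cosΔλ=-0.60244689; θ=atan2(y, x)=159.6767° ≈ 159.7°
Leg 7: φ1=-1.2905575, φ2=0.1342001, Δφ=1.4247576, Δλ=-2.2854772 rad; a=sin²(Δφ/2)+cosφ1·cosφ2·sin²(Δλ/2)=0.6541078394; c=2·atan2(√a, √(1-a))=1.884113154; dist=6371·c=12003.685 ≈ 12003.7 km; running total=49833.0 km
Leg 7 bearing: y=sinΔλ·cosφ2=-0.74851123, x=cosφ1·sinφ2-sinφ1·cosφ2·cosΔλ=-0.58714056; θ=atan2(y, x)=-128.1110° <0 so +360° → 231.8890° ≈ 231.9°

Leg 1: dist=2344.8 km, bearing=72.0°
Leg 2: dist=4764.7 km, bearing=179.3°
Leg 3: dist=10039.7 km, bearing=204.7°
Leg 4: dist=7620.2 km, bearing=139.6°
Leg 5: dist=8615.0 km, bearing=191.6°
Leg 6: dist=4444.9 km, bearing=159.7°
Leg 7: dist=12003.7 km, bearing=231.9°
Total: 49833.0 km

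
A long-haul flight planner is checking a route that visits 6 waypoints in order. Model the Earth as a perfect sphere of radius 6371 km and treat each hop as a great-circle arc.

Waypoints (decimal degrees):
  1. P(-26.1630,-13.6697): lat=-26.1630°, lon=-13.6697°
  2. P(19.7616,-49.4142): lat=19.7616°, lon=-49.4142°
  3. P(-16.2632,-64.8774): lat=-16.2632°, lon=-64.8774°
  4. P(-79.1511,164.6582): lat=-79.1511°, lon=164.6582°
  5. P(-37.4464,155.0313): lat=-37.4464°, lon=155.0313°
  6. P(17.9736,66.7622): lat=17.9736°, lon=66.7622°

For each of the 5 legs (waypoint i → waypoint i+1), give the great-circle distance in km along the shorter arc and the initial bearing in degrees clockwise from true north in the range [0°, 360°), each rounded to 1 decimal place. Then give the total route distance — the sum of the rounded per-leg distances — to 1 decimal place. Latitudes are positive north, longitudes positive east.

Leg 1: φ1=-0.4566305, φ2=0.3449050, Δφ=0.8015355, Δλ=-0.6238592 rad; a=sin²(Δφ/2)+cosφ1·cosφ2·sin²(Δλ/2)=0.2317544095; c=2·atan2(√a, √(1-a))=1.004522571; dist=6371·c=6399.813 ≈ 6399.8 km; running total=6399.8 km
Leg 1 bearing: y=sinΔλ·cosφ2=-0.54976847, x=cosφ1·sinφ2-sinφ1·cosφ2·cosΔλ=0.64025920; θ=atan2(y, x)=-40.6515° <0 so +360° → 319.3485° ≈ 319.3°
Leg 2: φ1=0.3449050, φ2=-0.2838464, Δφ=-0.6287514, Δλ=-0.2698838 rad; a=sin²(Δφ/2)+cosφ1·cosφ2·sin²(Δλ/2)=0.1119703289; c=2·atan2(√a, √(1-a))=0.682403227; dist=6371·c=4347.591 ≈ 4347.6 km; running total=10747.4 km
Leg 2 bearing: y=sinΔλ·cosφ2=-0.25595072, x=cosφ1·sinφ2-sinφ1·cosφ2·cosΔλ=-0.57638626; θ=atan2(y, x)=-156.0559° <0 so +360° → 203.9441° ≈ 203.9°
Leg 3: φ1=-0.2838464, φ2=-1.3814473, Δφ=-1.0976009, Δλ=4.0061520 rad; a=sin²(Δφ/2)+cosφ1·cosφ2·sin²(Δλ/2)=0.4211086362; c=2·atan2(√a, √(1-a))=1.412351477; dist=6371·c=8998.091 ≈ 8998.1 km; running total=19745.5 km
Leg 3 bearing: y=sinΔλ·cosφ2=-0.14319923, x=cosφ1·sinφ2-sinφ1·cosφ2·cosΔλ=-0.97703561; θ=atan2(y, x)=-171.6618° <0 so +360° → 188.3382° ≈ 188.3°
Leg 4: φ1=-1.3814473, φ2=-0.6535630, Δφ=0.7278843, Δλ=-0.1680211 rad; a=sin²(Δφ/2)+cosφ1·cosφ2·sin²(Δλ/2)=0.1277603713; c=2·atan2(√a, √(1-a))=0.731041794; dist=6371·c=4657.467 ≈ 4657.5 km; running total=24403.0 km
Leg 4 bearing: y=sinΔλ·cosφ2=-0.13276897, x=cosφ1·sinφ2-sinφ1·cosφ2·cosΔλ=0.65431112; θ=atan2(y, x)=-11.4704° <0 so +360° → 348.5296° ≈ 348.5°
Leg 5: φ1=-0.6535630, φ2=0.3136985, Δφ=0.9672615, Δλ=-1.5405864 rad; a=sin²(Δφ/2)+cosφ1·cosφ2·sin²(Δλ/2)=0.5824056736; c=2·atan2(√a, √(1-a))=1.736363067; dist=6371·c=11062.369 ≈ 11062.4 km; running total=35465.4 km
Leg 5 bearing: y=sinΔλ·cosφ2=-0.95076478, x=cosφ1·sinφ2-sinφ1·cosφ2·cosΔλ=0.26245675; θ=atan2(y, x)=-74.5679° <0 so +360° → 285.4321° ≈ 285.4°

Leg 1: dist=6399.8 km, bearing=319.3°
Leg 2: dist=4347.6 km, bearing=203.9°
Leg 3: dist=8998.1 km, bearing=188.3°
Leg 4: dist=4657.5 km, bearing=348.5°
Leg 5: dist=11062.4 km, bearing=285.4°
Total: 35465.4 km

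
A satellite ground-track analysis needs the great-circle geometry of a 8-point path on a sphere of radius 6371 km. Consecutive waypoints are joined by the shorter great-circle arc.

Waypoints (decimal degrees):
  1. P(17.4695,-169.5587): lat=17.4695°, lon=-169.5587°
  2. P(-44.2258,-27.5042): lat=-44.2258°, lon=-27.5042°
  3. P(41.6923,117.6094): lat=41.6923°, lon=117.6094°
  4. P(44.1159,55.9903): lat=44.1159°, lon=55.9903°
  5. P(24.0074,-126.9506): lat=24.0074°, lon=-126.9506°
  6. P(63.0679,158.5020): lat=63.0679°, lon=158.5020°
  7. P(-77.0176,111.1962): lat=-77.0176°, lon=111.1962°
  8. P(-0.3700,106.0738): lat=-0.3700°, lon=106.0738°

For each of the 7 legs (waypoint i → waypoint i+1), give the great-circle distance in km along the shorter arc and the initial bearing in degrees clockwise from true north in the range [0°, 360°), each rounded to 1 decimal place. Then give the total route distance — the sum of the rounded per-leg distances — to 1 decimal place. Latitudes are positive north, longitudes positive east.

Leg 1: dist=15395.4 km, bearing=138.4°
Leg 2: dist=17183.7 km, bearing=83.4°
Leg 3: dist=4906.4 km, bearing=294.9°
Leg 4: dist=12434.2 km, bearing=2.9°
Leg 5: dist=6868.8 km, bearing=330.3°
Leg 6: dist=15912.8 km, bearing=196.0°
Leg 7: dist=8528.7 km, bearing=354.7°
Total: 81230.0 km

Leg 1: φ1=0.3049003, φ2=-0.7718858, Δφ=-1.0767861, Δλ=2.4793187 rad; a=sin²(Δφ/2)+cosφ1·cosφ2·sin²(Δλ/2)=0.8742126621; c=2·atan2(√a, √(1-a))=2.416480922; dist=6371·c=15395.400 ≈ 15395.4 km; running total=15395.4 km
Leg 1 bearing: y=sinΔλ·cosφ2=0.44064359, x=cosφ1·sinφ2-sinφ1·cosφ2·cosΔλ=-0.49567405; θ=atan2(y, x)=138.3636° ≈ 138.4°
Leg 2: φ1=-0.7718858, φ2=0.7276679, Δφ=1.4995537, Δλ=2.5327101 rad; a=sin²(Δφ/2)+cosφ1·cosφ2·sin²(Δλ/2)=0.9514290173; c=2·atan2(√a, √(1-a))=2.697167665; dist=6371·c=17183.655 ≈ 17183.7 km; running total=32579.1 km
Leg 2 bearing: y=sinΔλ·cosφ2=0.42709172, x=cosφ1·sinφ2-sinφ1·cosφ2·cosΔλ=0.04939668; θ=atan2(y, x)=83.4026° ≈ 83.4°
Leg 3: φ1=0.7276679, φ2=0.7699677, Δφ=0.0422998, Δλ=-1.0754562 rad; a=sin²(Δφ/2)+cosφ1·cosφ2·sin²(Δλ/2)=0.1410849178; c=2·atan2(√a, √(1-a))=0.770115639; dist=6371·c=4906.407 ≈ 4906.4 km; running total=37485.5 km
Leg 3 bearing: y=sinΔλ·cosφ2=-0.63164267, x=cosφ1·sinφ2-sinφ1·cosφ2·cosΔλ=0.29282657; θ=atan2(y, x)=-65.1278° <0 so +360° → 294.8722° ≈ 294.9°
Leg 4: φ1=0.7699677, φ2=0.4190082, Δφ=-0.3509595, Δλ=-3.1929210 rad; a=sin²(Δφ/2)+cosφ1·cosφ2·sin²(Δλ/2)=0.6858733520; c=2·atan2(√a, √(1-a))=1.951686187; dist=6371·c=12434.193 ≈ 12434.2 km; running total=49919.7 km
Leg 4 bearing: y=sinΔλ·cosφ2=0.04686753, x=cosφ1·sinφ2-sinφ1·cosφ2·cosΔλ=0.92715038; θ=atan2(y, x)=2.8938° ≈ 2.9°
Leg 5: φ1=0.4190082, φ2=1.1007425, Δφ=0.6817343, Δλ=4.9820877 rad; a=sin²(Δφ/2)+cosφ1·cosφ2·sin²(Δλ/2)=0.2635153174; c=2·atan2(√a, √(1-a))=1.078138438; dist=6371·c=6868.820 ≈ 6868.8 km; running total=56788.5 km
Leg 5 bearing: y=sinΔλ·cosφ2=-0.43656124, x=cosφ1·sinφ2-sinφ1·cosφ2·cosΔλ=0.76531971; θ=atan2(y, x)=-29.7017° <0 so +360° → 330.2983° ≈ 330.3°
Leg 6: φ1=1.1007425, φ2=-1.3442107, Δφ=-2.4449532, Δλ=-0.8256420 rad; a=sin²(Δφ/2)+cosφ1·cosφ2·sin²(Δλ/2)=0.8998792064; c=2·atan2(√a, √(1-a))=2.497689008; dist=6371·c=15912.777 ≈ 15912.8 km; running total=72701.3 km
Leg 6 bearing: y=sinΔλ·cosφ2=-0.16511526, x=cosφ1·sinφ2-sinφ1·cosφ2·cosΔλ=-0.57716846; θ=atan2(y, x)=-164.0353° <0 so +360° → 195.9647° ≈ 196.0°
Leg 7: φ1=-1.3442107, φ2=-0.0064577, Δφ=1.3377530, Δλ=-0.0894027 rad; a=sin²(Δφ/2)+cosφ1·cosφ2·sin²(Δλ/2)=0.3849787617; c=2·atan2(√a, √(1-a))=1.338674997; dist=6371·c=8528.698 ≈ 8528.7 km; running total=81230.0 km
Leg 7 bearing: y=sinΔλ·cosφ2=-0.08928183, x=cosφ1·sinφ2-sinφ1·cosφ2·cosΔλ=0.96907647; θ=atan2(y, x)=-5.2638° <0 so +360° → 354.7362° ≈ 354.7°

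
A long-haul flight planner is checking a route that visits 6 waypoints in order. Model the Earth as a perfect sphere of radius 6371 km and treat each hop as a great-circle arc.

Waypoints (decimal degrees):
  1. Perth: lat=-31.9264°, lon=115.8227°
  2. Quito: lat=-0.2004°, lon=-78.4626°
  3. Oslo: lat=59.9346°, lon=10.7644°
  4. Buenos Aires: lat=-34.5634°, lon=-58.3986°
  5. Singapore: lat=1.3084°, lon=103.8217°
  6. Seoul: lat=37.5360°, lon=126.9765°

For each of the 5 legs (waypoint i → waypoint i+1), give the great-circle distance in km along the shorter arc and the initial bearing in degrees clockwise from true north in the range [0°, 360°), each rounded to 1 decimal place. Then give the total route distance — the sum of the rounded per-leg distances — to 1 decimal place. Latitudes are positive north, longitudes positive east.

Leg 1: φ1=-0.5572208, φ2=-0.0034976, Δφ=0.5537232, Δλ=-3.3909182 rad; a=sin²(Δφ/2)+cosφ1·cosφ2·sin²(Δλ/2)=0.9103149832; c=2·atan2(√a, √(1-a))=2.533308855; dist=6371·c=16139.711 ≈ 16139.7 km; running total=16139.7 km
Leg 1 bearing: y=sinΔλ·cosφ2=0.24674888, x=cosφ1·sinφ2-sinφ1·cosφ2·cosΔλ=-0.51544296; θ=atan2(y, x)=154.4190° ≈ 154.4°
Leg 2: φ1=-0.0034976, φ2=1.0460561, Δφ=1.0495537, Δλ=1.5573049 rad; a=sin²(Δφ/2)+cosφ1·cosφ2·sin²(Δλ/2)=0.4981341287; c=2·atan2(√a, √(1-a))=1.567064575; dist=6371·c=9983.768 ≈ 9983.8 km; running total=26123.5 km
Leg 2 bearing: y=sinΔλ·cosφ2=0.50094260, x=cosφ1·sinφ2-sinφ1·cosφ2·cosΔλ=0.86547246; θ=atan2(y, x)=30.0626° ≈ 30.1°
Leg 3: φ1=1.0460561, φ2=-0.6032451, Δφ=-1.6493012, Δλ=-1.2071221 rad; a=sin²(Δφ/2)+cosφ1·cosφ2·sin²(Δλ/2)=0.6721172166; c=2·atan2(√a, √(1-a))=1.922219589; dist=6371·c=12246.461 ≈ 12246.5 km; running total=38370.0 km
Leg 3 bearing: y=sinΔλ·cosφ2=-0.76963894, x=cosφ1·sinφ2-sinφ1·cosφ2·cosΔλ=-0.53773465; θ=atan2(y, x)=-124.9414° <0 so +360° → 235.0586° ≈ 235.1°
Leg 4: φ1=-0.6032451, φ2=0.0228359, Δφ=0.6260810, Δλ=2.8312783 rad; a=sin²(Δφ/2)+cosφ1·cosφ2·sin²(Δλ/2)=0.8984581543; c=2·atan2(√a, √(1-a))=2.492969527; dist=6371·c=15882.709 ≈ 15882.7 km; running total=54252.7 km
Leg 4 bearing: y=sinΔλ·cosφ2=0.30527833, x=cosφ1·sinφ2-sinφ1·cosφ2·cosΔλ=-0.52127683; θ=atan2(y, x)=149.6452° ≈ 149.6°
Leg 5: φ1=0.0228359, φ2=0.6551268, Δφ=0.6322909, Δλ=0.4041275 rad; a=sin²(Δφ/2)+cosφ1·cosφ2·sin²(Δλ/2)=0.1285923620; c=2·atan2(√a, √(1-a))=0.733530655; dist=6371·c=4673.324 ≈ 4673.3 km; running total=58926.0 km
Leg 5 bearing: y=sinΔλ·cosφ2=0.31180931, x=cosφ1·sinφ2-sinφ1·cosφ2·cosΔλ=0.59245288; θ=atan2(y, x)=27.7579° ≈ 27.8°

Leg 1: dist=16139.7 km, bearing=154.4°
Leg 2: dist=9983.8 km, bearing=30.1°
Leg 3: dist=12246.5 km, bearing=235.1°
Leg 4: dist=15882.7 km, bearing=149.6°
Leg 5: dist=4673.3 km, bearing=27.8°
Total: 58926.0 km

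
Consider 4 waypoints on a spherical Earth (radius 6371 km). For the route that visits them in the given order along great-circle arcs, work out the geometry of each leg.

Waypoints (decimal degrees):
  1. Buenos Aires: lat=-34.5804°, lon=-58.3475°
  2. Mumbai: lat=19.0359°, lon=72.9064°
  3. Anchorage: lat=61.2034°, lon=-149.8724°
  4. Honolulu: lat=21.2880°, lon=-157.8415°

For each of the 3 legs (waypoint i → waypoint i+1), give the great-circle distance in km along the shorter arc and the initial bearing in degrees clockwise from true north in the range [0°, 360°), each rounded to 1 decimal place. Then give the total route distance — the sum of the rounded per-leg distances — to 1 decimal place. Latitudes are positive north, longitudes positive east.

Leg 1: dist=14932.7 km, bearing=96.8°
Leg 2: dist=10316.0 km, bearing=19.1°
Leg 3: dist=4481.3 km, bearing=191.5°
Total: 29730.0 km

Leg 1: φ1=-0.6035418, φ2=0.3322391, Δφ=0.9357810, Δλ=2.2908127 rad; a=sin²(Δφ/2)+cosφ1·cosφ2·sin²(Δλ/2)=0.8491645785; c=2·atan2(√a, √(1-a))=2.343856850; dist=6371·c=14932.712 ≈ 14932.7 km; running total=14932.7 km
Leg 1 bearing: y=sinΔλ·cosφ2=0.71068257, x=cosφ1·sinφ2-sinφ1·cosφ2·cosΔλ=-0.08524481; θ=atan2(y, x)=96.8398° ≈ 96.8°
Leg 2: φ1=0.3322391, φ2=1.0682008, Δφ=0.7359617, Δλ=-3.8882236 rad; a=sin²(Δφ/2)+cosφ1·cosφ2·sin²(Δλ/2)=0.5241996827; c=2·atan2(√a, √(1-a))=1.619214608; dist=6371·c=10316.016 ≈ 10316.0 km; running total=25248.7 km
Leg 2 bearing: y=sinΔλ·cosφ2=0.32715721, x=cosφ1·sinφ2-sinφ1·cosφ2·cosΔλ=0.94372965; θ=atan2(y, x)=19.1196° ≈ 19.1°
Leg 3: φ1=1.0682008, φ2=0.3715457, Δφ=-0.6966552, Δλ=-0.1390870 rad; a=sin²(Δφ/2)+cosφ1·cosφ2·sin²(Δλ/2)=0.1186708410; c=2·atan2(√a, √(1-a))=0.703383167; dist=6371·c=4481.254 ≈ 4481.3 km; running total=29730.0 km
Leg 3 bearing: y=sinΔλ·cosφ2=-0.12917931, x=cosφ1·sinφ2-sinφ1·cosφ2·cosΔλ=-0.63377046; θ=atan2(y, x)=-168.4794° <0 so +360° → 191.5206° ≈ 191.5°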